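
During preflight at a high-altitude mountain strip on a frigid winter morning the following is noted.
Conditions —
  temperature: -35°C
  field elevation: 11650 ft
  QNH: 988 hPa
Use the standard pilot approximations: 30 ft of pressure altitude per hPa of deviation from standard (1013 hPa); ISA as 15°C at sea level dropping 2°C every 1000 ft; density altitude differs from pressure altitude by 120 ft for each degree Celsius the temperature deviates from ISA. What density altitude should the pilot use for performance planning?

9376 ft

Pressure altitude = 11650 + (1013 − 988) × 30 = 11650 + (+750) = 12400 ft.
ISA temperature at 12400 ft = 15 − 2 × (12400/1000) = -9.8°C.
ISA deviation = -35 − (-9.8) = -25.2°C.
Density altitude = 12400 + 120 × (-25.2) = 9376 ft.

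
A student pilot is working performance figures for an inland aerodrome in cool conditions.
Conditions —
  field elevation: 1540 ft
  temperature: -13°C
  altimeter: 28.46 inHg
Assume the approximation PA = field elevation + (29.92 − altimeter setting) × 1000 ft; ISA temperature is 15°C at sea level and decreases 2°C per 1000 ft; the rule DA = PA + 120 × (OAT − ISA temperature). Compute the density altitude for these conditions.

360 ft

Pressure altitude = 1540 + (29.92 − 28.46) × 1000 = 1540 + (+1460) = 3000 ft.
ISA temperature at 3000 ft = 15 − 2 × (3000/1000) = 9°C.
ISA deviation = -13 − 9 = -22°C.
Density altitude = 3000 + 120 × (-22) = 360 ft.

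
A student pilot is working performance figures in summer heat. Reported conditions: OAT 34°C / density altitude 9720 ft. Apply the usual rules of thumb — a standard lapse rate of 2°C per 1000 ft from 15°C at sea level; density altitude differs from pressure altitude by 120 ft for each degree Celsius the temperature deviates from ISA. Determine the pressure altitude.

6000 ft

DA = PA + 120 × (OAT − (15 − 2·PA/1000)) = PA + 120·OAT − 1800 + 0.24·PA = 1.24·PA + 120·OAT − 1800.
So 1.24·PA = 9720 − 120 × 34 + 1800 = 7440.
PA = 7440 / 1.24 = 6000 ft.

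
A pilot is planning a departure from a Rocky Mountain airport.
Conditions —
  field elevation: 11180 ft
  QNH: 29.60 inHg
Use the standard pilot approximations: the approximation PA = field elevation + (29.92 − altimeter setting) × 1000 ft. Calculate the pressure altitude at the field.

11500 ft

Pressure correction = (29.92 − 29.60) × 1000 = +320 ft.
Pressure altitude = 11180 + (+320) = 11500 ft.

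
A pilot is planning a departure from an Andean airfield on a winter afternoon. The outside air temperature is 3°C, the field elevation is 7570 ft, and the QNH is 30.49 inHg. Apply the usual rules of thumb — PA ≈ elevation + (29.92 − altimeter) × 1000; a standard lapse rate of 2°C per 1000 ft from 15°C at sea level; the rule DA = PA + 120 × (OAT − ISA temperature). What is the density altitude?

7240 ft

Pressure altitude = 7570 + (29.92 − 30.49) × 1000 = 7570 + (-570) = 7000 ft.
ISA temperature at 7000 ft = 15 − 2 × (7000/1000) = 1°C.
ISA deviation = 3 − 1 = +2°C.
Density altitude = 7000 + 120 × (2) = 7240 ft.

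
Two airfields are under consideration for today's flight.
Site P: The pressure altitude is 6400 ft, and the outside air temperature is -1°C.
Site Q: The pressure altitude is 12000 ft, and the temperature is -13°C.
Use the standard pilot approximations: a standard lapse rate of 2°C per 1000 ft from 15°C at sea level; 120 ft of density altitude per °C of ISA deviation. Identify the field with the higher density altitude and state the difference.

Site P: ISA temp = 2.2°C, deviation -3.2°C, DA = 6400 + 120 × (-3.2) = 6016 ft.
Site Q: ISA temp = -9°C, deviation -4°C, DA = 12000 + 120 × (-4) = 11520 ft.
Site Q is higher by 11520 − 6016 = 5504 ft.

Site Q by 5504 ft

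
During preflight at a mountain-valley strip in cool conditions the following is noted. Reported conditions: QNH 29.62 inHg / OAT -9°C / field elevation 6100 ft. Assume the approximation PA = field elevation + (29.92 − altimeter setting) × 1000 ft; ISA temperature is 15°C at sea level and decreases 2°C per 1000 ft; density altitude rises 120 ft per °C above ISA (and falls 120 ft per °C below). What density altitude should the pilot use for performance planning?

Pressure altitude = 6100 + (29.92 − 29.62) × 1000 = 6100 + (+300) = 6400 ft.
ISA temperature at 6400 ft = 15 − 2 × (6400/1000) = 2.2°C.
ISA deviation = -9 − 2.2 = -11.2°C.
Density altitude = 6400 + 120 × (-11.2) = 5056 ft.

5056 ft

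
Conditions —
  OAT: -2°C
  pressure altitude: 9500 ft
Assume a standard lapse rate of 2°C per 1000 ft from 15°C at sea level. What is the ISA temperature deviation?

ISA temperature at 9500 ft = 15 − 2 × (9500/1000) = -4°C.
Deviation = OAT − ISA = -2 − (-4) = +2°C.

ISA+2°C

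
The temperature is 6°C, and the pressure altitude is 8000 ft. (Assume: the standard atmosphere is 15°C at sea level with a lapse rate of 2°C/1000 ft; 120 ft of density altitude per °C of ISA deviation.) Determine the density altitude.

8840 ft

ISA temperature at 8000 ft = 15 − 2 × (8000/1000) = -1°C.
ISA deviation = 6 − (-1) = +7°C.
Density altitude = 8000 + 120 × (7) = 8000 + (+840) = 8840 ft.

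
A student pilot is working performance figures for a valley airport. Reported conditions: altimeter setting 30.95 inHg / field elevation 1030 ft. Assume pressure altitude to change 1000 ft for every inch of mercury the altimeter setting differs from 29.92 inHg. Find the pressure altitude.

0 ft

Pressure correction = (29.92 − 30.95) × 1000 = -1030 ft.
Pressure altitude = 1030 + (-1030) = 0 ft.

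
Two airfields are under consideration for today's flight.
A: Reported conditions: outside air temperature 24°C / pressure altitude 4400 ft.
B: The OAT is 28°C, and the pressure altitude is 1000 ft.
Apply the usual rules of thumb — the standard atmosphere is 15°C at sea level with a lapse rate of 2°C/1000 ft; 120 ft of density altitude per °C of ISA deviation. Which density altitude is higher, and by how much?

A by 3736 ft

A: ISA temp = 6.2°C, deviation +17.8°C, DA = 4400 + 120 × 17.8 = 6536 ft.
B: ISA temp = 13°C, deviation +15°C, DA = 1000 + 120 × 15 = 2800 ft.
A is higher by 6536 − 2800 = 3736 ft.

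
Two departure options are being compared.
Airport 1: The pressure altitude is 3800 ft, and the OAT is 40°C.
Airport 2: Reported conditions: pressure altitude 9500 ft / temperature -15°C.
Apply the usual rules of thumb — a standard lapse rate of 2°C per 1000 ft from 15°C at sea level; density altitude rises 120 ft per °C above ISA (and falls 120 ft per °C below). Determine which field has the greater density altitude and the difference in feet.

Airport 1: ISA temp = 7.4°C, deviation +32.6°C, DA = 3800 + 120 × 32.6 = 7712 ft.
Airport 2: ISA temp = -4°C, deviation -11°C, DA = 9500 + 120 × (-11) = 8180 ft.
Airport 2 is higher by 8180 − 7712 = 468 ft.

Airport 2 by 468 ft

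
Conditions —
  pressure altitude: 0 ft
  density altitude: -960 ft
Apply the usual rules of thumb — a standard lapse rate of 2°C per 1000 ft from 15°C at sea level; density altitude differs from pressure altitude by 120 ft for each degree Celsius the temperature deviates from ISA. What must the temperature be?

7°C

Density altitude − pressure altitude = -960 − 0 = -960 ft.
At 120 ft/°C that is an ISA deviation of -960/120 = -8°C.
ISA temperature at 0 ft = 15 − 2 × (0/1000) = 15°C.
OAT = ISA + deviation = 15 + (-8) = 7°C.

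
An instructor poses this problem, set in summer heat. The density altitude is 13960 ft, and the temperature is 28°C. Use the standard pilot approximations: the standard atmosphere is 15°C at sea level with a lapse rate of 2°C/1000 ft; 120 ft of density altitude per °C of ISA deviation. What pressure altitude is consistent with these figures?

DA = PA + 120 × (OAT − (15 − 2·PA/1000)) = PA + 120·OAT − 1800 + 0.24·PA = 1.24·PA + 120·OAT − 1800.
So 1.24·PA = 13960 − 120 × 28 + 1800 = 12400.
PA = 12400 / 1.24 = 10000 ft.

10000 ft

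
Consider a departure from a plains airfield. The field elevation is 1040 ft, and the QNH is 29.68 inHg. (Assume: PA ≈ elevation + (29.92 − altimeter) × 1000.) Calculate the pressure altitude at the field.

1280 ft

Pressure correction = (29.92 − 29.68) × 1000 = +240 ft.
Pressure altitude = 1040 + (+240) = 1280 ft.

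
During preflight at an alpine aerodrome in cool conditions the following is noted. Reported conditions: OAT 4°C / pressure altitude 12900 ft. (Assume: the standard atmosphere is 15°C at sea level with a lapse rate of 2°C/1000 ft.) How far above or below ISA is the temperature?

ISA+14.8°C

ISA temperature at 12900 ft = 15 − 2 × (12900/1000) = -10.8°C.
Deviation = OAT − ISA = 4 − (-10.8) = +14.8°C.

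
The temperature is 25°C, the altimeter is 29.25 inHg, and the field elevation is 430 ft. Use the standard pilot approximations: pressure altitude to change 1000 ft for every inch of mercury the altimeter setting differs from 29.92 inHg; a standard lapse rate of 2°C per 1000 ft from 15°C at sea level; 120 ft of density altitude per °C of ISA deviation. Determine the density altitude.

Pressure altitude = 430 + (29.92 − 29.25) × 1000 = 430 + (+670) = 1100 ft.
ISA temperature at 1100 ft = 15 − 2 × (1100/1000) = 12.8°C.
ISA deviation = 25 − 12.8 = +12.2°C.
Density altitude = 1100 + 120 × (12.2) = 2564 ft.

2564 ft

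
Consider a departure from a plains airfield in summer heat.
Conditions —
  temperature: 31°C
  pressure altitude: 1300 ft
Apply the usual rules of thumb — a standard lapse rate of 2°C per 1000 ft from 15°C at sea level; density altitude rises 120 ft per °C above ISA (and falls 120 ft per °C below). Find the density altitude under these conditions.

ISA temperature at 1300 ft = 15 − 2 × (1300/1000) = 12.4°C.
ISA deviation = 31 − 12.4 = +18.6°C.
Density altitude = 1300 + 120 × (18.6) = 1300 + (+2232) = 3532 ft.

3532 ft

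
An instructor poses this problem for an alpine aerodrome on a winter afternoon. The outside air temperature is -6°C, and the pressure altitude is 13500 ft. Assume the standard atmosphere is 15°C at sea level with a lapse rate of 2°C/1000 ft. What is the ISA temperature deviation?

ISA+6°C

ISA temperature at 13500 ft = 15 − 2 × (13500/1000) = -12°C.
Deviation = OAT − ISA = -6 − (-12) = +6°C.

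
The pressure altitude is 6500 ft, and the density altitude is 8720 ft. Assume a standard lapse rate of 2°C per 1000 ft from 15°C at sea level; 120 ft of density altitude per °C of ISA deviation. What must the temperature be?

Density altitude − pressure altitude = 8720 − 6500 = +2220 ft.
At 120 ft/°C that is an ISA deviation of 2220/120 = +18.5°C.
ISA temperature at 6500 ft = 15 − 2 × (6500/1000) = 2°C.
OAT = ISA + deviation = 2 + (+18.5) = 20.5°C.

20.5°C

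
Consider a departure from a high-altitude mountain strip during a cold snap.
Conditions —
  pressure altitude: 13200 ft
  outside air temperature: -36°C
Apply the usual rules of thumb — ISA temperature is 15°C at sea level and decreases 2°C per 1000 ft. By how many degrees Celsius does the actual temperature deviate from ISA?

ISA temperature at 13200 ft = 15 − 2 × (13200/1000) = -11.4°C.
Deviation = OAT − ISA = -36 − (-11.4) = -24.6°C.

ISA-24.6°C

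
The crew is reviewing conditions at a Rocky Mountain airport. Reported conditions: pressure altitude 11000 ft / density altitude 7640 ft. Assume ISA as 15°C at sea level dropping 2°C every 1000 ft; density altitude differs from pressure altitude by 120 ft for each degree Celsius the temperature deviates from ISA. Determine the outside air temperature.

-35°C

Density altitude − pressure altitude = 7640 − 11000 = -3360 ft.
At 120 ft/°C that is an ISA deviation of -3360/120 = -28°C.
ISA temperature at 11000 ft = 15 − 2 × (11000/1000) = -7°C.
OAT = ISA + deviation = -7 + (-28) = -35°C.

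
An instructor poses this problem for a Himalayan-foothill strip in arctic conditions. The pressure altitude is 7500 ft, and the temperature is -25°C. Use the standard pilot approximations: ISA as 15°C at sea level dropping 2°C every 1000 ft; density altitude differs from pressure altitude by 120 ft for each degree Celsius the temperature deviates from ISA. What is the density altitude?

ISA temperature at 7500 ft = 15 − 2 × (7500/1000) = 0°C.
ISA deviation = -25 − 0 = -25°C.
Density altitude = 7500 + 120 × (-25) = 7500 + (-3000) = 4500 ft.

4500 ft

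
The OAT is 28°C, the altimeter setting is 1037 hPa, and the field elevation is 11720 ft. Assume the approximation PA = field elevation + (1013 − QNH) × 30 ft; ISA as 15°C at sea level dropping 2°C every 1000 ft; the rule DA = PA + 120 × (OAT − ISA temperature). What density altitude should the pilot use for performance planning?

15200 ft

Pressure altitude = 11720 + (1013 − 1037) × 30 = 11720 + (-720) = 11000 ft.
ISA temperature at 11000 ft = 15 − 2 × (11000/1000) = -7°C.
ISA deviation = 28 − (-7) = +35°C.
Density altitude = 11000 + 120 × (35) = 15200 ft.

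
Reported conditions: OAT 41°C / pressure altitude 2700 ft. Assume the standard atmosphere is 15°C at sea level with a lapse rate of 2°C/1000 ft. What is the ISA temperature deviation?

ISA temperature at 2700 ft = 15 − 2 × (2700/1000) = 9.6°C.
Deviation = OAT − ISA = 41 − 9.6 = +31.4°C.

ISA+31.4°C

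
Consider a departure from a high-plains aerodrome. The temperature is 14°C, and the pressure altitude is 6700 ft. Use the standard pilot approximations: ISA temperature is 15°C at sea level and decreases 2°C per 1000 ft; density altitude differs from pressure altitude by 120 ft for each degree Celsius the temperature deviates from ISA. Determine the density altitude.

8188 ft

ISA temperature at 6700 ft = 15 − 2 × (6700/1000) = 1.6°C.
ISA deviation = 14 − 1.6 = +12.4°C.
Density altitude = 6700 + 120 × (12.4) = 6700 + (+1488) = 8188 ft.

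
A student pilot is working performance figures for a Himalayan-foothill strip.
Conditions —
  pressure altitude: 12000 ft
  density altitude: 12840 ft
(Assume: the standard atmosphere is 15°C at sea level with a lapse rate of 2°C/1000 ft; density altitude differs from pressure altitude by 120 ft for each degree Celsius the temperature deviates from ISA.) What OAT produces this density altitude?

Density altitude − pressure altitude = 12840 − 12000 = +840 ft.
At 120 ft/°C that is an ISA deviation of 840/120 = +7°C.
ISA temperature at 12000 ft = 15 − 2 × (12000/1000) = -9°C.
OAT = ISA + deviation = -9 + (+7) = -2°C.

-2°C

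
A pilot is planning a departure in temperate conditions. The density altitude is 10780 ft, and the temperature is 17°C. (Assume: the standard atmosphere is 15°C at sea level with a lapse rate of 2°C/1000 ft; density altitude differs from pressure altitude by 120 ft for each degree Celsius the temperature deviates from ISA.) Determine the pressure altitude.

8500 ft

DA = PA + 120 × (OAT − (15 − 2·PA/1000)) = PA + 120·OAT − 1800 + 0.24·PA = 1.24·PA + 120·OAT − 1800.
So 1.24·PA = 10780 − 120 × 17 + 1800 = 10540.
PA = 10540 / 1.24 = 8500 ft.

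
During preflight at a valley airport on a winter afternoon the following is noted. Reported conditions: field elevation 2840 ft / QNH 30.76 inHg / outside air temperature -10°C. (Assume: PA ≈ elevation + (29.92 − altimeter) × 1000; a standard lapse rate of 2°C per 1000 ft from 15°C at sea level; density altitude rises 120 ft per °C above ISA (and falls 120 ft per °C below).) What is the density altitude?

Pressure altitude = 2840 + (29.92 − 30.76) × 1000 = 2840 + (-840) = 2000 ft.
ISA temperature at 2000 ft = 15 − 2 × (2000/1000) = 11°C.
ISA deviation = -10 − 11 = -21°C.
Density altitude = 2000 + 120 × (-21) = -520 ft.

-520 ft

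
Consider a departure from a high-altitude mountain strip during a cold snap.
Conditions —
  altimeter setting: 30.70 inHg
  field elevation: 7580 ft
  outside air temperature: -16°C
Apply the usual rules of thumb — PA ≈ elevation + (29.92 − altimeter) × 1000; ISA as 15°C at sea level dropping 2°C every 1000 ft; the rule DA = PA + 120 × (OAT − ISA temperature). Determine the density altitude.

Pressure altitude = 7580 + (29.92 − 30.70) × 1000 = 7580 + (-780) = 6800 ft.
ISA temperature at 6800 ft = 15 − 2 × (6800/1000) = 1.4°C.
ISA deviation = -16 − 1.4 = -17.4°C.
Density altitude = 6800 + 120 × (-17.4) = 4712 ft.

4712 ft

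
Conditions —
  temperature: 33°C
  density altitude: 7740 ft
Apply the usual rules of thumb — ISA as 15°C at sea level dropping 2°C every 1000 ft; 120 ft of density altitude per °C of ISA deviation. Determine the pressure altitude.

4500 ft

DA = PA + 120 × (OAT − (15 − 2·PA/1000)) = PA + 120·OAT − 1800 + 0.24·PA = 1.24·PA + 120·OAT − 1800.
So 1.24·PA = 7740 − 120 × 33 + 1800 = 5580.
PA = 5580 / 1.24 = 4500 ft.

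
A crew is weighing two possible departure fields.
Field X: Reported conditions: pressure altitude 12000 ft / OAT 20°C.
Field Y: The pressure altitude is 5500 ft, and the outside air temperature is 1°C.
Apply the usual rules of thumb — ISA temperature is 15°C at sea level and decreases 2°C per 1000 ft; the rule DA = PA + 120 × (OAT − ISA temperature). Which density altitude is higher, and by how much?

Field X by 10340 ft

Field X: ISA temp = -9°C, deviation +29°C, DA = 12000 + 120 × 29 = 15480 ft.
Field Y: ISA temp = 4°C, deviation -3°C, DA = 5500 + 120 × (-3) = 5140 ft.
Field X is higher by 15480 − 5140 = 10340 ft.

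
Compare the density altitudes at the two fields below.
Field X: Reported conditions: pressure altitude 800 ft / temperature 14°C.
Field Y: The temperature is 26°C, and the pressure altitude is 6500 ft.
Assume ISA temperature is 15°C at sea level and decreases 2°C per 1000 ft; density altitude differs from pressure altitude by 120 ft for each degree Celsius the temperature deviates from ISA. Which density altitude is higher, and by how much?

Field Y by 8508 ft

Field X: ISA temp = 13.4°C, deviation +0.6°C, DA = 800 + 120 × 0.6 = 872 ft.
Field Y: ISA temp = 2°C, deviation +24°C, DA = 6500 + 120 × 24 = 9380 ft.
Field Y is higher by 9380 − 872 = 8508 ft.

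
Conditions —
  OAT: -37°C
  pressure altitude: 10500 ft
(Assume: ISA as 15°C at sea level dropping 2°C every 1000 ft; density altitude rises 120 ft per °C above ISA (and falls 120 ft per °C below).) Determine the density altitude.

6780 ft

ISA temperature at 10500 ft = 15 − 2 × (10500/1000) = -6°C.
ISA deviation = -37 − (-6) = -31°C.
Density altitude = 10500 + 120 × (-31) = 10500 + (-3720) = 6780 ft.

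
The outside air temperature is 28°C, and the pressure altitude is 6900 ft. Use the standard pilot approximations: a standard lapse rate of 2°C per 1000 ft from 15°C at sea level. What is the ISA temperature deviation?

ISA+26.8°C

ISA temperature at 6900 ft = 15 − 2 × (6900/1000) = 1.2°C.
Deviation = OAT − ISA = 28 − 1.2 = +26.8°C.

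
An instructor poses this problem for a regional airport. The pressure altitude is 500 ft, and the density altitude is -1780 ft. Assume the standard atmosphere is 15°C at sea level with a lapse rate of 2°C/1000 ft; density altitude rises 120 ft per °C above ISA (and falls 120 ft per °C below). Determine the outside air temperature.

Density altitude − pressure altitude = -1780 − 500 = -2280 ft.
At 120 ft/°C that is an ISA deviation of -2280/120 = -19°C.
ISA temperature at 500 ft = 15 − 2 × (500/1000) = 14°C.
OAT = ISA + deviation = 14 + (-19) = -5°C.

-5°C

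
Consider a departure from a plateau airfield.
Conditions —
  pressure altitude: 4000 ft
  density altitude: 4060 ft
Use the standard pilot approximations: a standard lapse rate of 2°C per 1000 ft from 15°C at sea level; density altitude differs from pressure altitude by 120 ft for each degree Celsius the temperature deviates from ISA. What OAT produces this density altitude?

7.5°C

Density altitude − pressure altitude = 4060 − 4000 = +60 ft.
At 120 ft/°C that is an ISA deviation of 60/120 = +0.5°C.
ISA temperature at 4000 ft = 15 − 2 × (4000/1000) = 7°C.
OAT = ISA + deviation = 7 + (+0.5) = 7.5°C.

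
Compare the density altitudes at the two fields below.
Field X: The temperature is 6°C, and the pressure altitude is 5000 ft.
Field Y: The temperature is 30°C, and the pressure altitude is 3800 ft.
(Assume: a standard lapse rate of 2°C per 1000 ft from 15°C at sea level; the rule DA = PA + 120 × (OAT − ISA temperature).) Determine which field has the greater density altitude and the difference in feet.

Field Y by 1392 ft

Field X: ISA temp = 5°C, deviation +1°C, DA = 5000 + 120 × 1 = 5120 ft.
Field Y: ISA temp = 7.4°C, deviation +22.6°C, DA = 3800 + 120 × 22.6 = 6512 ft.
Field Y is higher by 6512 − 5120 = 1392 ft.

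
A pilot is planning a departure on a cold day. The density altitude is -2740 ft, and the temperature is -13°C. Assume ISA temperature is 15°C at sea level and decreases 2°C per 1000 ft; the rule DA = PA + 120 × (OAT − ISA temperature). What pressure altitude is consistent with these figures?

500 ft

DA = PA + 120 × (OAT − (15 − 2·PA/1000)) = PA + 120·OAT − 1800 + 0.24·PA = 1.24·PA + 120·OAT − 1800.
So 1.24·PA = -2740 − 120 × (-13) + 1800 = 620.
PA = 620 / 1.24 = 500 ft.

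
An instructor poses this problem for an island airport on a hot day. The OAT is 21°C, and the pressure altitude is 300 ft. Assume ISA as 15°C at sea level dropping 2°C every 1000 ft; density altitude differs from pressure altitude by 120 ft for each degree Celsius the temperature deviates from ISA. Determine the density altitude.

ISA temperature at 300 ft = 15 − 2 × (300/1000) = 14.4°C.
ISA deviation = 21 − 14.4 = +6.6°C.
Density altitude = 300 + 120 × (6.6) = 300 + (+792) = 1092 ft.

1092 ft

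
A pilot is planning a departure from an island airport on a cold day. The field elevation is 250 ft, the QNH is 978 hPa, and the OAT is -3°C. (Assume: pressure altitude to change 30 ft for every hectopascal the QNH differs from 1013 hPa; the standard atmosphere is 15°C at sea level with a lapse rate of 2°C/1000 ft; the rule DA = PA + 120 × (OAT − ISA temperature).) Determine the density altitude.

Pressure altitude = 250 + (1013 − 978) × 30 = 250 + (+1050) = 1300 ft.
ISA temperature at 1300 ft = 15 − 2 × (1300/1000) = 12.4°C.
ISA deviation = -3 − 12.4 = -15.4°C.
Density altitude = 1300 + 120 × (-15.4) = -548 ft.

-548 ft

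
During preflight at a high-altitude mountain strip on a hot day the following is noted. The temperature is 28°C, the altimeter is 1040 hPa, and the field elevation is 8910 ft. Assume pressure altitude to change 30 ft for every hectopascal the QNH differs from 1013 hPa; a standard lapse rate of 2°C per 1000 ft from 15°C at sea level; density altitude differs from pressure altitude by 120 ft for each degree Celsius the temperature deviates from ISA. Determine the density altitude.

Pressure altitude = 8910 + (1013 − 1040) × 30 = 8910 + (-810) = 8100 ft.
ISA temperature at 8100 ft = 15 − 2 × (8100/1000) = -1.2°C.
ISA deviation = 28 − (-1.2) = +29.2°C.
Density altitude = 8100 + 120 × (29.2) = 11604 ft.

11604 ft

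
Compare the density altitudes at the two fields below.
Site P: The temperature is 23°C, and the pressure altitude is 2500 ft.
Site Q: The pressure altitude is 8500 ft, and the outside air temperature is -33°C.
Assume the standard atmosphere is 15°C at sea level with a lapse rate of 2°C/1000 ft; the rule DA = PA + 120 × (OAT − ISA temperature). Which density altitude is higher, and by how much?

Site P: ISA temp = 10°C, deviation +13°C, DA = 2500 + 120 × 13 = 4060 ft.
Site Q: ISA temp = -2°C, deviation -31°C, DA = 8500 + 120 × (-31) = 4780 ft.
Site Q is higher by 4780 − 4060 = 720 ft.

Site Q by 720 ft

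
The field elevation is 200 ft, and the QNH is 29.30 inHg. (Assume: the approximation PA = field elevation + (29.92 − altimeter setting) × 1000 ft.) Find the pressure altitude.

Pressure correction = (29.92 − 29.30) × 1000 = +620 ft.
Pressure altitude = 200 + (+620) = 820 ft.

820 ft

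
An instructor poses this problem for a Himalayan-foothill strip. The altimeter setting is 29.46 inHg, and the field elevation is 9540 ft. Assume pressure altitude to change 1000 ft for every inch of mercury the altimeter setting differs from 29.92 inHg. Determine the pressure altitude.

Pressure correction = (29.92 − 29.46) × 1000 = +460 ft.
Pressure altitude = 9540 + (+460) = 10000 ft.

10000 ft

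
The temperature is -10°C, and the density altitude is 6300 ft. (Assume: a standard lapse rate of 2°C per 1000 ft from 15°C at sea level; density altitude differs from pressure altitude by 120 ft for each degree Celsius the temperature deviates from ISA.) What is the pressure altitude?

DA = PA + 120 × (OAT − (15 − 2·PA/1000)) = PA + 120·OAT − 1800 + 0.24·PA = 1.24·PA + 120·OAT − 1800.
So 1.24·PA = 6300 − 120 × (-10) + 1800 = 9300.
PA = 9300 / 1.24 = 7500 ft.

7500 ft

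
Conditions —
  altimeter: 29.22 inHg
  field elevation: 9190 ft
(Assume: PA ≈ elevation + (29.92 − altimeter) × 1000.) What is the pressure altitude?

9890 ft

Pressure correction = (29.92 − 29.22) × 1000 = +700 ft.
Pressure altitude = 9190 + (+700) = 9890 ft.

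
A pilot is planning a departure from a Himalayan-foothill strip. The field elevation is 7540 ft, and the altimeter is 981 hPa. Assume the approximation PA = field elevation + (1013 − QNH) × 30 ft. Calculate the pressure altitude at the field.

8500 ft

Pressure correction = (1013 − 981) × 30 = +960 ft.
Pressure altitude = 7540 + (+960) = 8500 ft.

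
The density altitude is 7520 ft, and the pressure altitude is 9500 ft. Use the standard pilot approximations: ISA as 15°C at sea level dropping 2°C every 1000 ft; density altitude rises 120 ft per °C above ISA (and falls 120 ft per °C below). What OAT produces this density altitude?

-20.5°C

Density altitude − pressure altitude = 7520 − 9500 = -1980 ft.
At 120 ft/°C that is an ISA deviation of -1980/120 = -16.5°C.
ISA temperature at 9500 ft = 15 − 2 × (9500/1000) = -4°C.
OAT = ISA + deviation = -4 + (-16.5) = -20.5°C.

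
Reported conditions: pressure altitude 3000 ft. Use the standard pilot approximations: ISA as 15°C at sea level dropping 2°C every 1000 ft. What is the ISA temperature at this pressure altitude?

9°C

ISA temperature = 15 − 2 × (3000/1000) = 15 − 6 = 9°C.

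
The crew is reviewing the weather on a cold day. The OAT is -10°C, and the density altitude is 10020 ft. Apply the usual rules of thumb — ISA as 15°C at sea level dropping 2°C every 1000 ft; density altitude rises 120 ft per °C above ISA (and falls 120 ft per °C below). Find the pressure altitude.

10500 ft

DA = PA + 120 × (OAT − (15 − 2·PA/1000)) = PA + 120·OAT − 1800 + 0.24·PA = 1.24·PA + 120·OAT − 1800.
So 1.24·PA = 10020 − 120 × (-10) + 1800 = 13020.
PA = 13020 / 1.24 = 10500 ft.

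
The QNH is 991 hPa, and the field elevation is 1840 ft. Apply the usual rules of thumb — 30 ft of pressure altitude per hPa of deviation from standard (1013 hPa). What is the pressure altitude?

2500 ft

Pressure correction = (1013 − 991) × 30 = +660 ft.
Pressure altitude = 1840 + (+660) = 2500 ft.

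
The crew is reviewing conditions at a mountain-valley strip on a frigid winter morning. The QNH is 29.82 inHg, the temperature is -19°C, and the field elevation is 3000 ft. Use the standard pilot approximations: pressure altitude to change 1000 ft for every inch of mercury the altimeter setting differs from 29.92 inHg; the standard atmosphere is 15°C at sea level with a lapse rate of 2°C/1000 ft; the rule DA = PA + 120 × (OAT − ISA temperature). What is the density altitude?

-236 ft

Pressure altitude = 3000 + (29.92 − 29.82) × 1000 = 3000 + (+100) = 3100 ft.
ISA temperature at 3100 ft = 15 − 2 × (3100/1000) = 8.8°C.
ISA deviation = -19 − 8.8 = -27.8°C.
Density altitude = 3100 + 120 × (-27.8) = -236 ft.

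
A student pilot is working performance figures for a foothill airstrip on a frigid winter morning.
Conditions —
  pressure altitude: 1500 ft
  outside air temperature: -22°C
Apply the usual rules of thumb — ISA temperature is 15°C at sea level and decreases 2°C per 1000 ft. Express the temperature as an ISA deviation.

ISA-34°C

ISA temperature at 1500 ft = 15 − 2 × (1500/1000) = 12°C.
Deviation = OAT − ISA = -22 − 12 = -34°C.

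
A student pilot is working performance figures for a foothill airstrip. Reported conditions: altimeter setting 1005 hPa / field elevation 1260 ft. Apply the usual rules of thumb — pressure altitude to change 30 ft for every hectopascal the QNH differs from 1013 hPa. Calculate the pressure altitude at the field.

1500 ft

Pressure correction = (1013 − 1005) × 30 = +240 ft.
Pressure altitude = 1260 + (+240) = 1500 ft.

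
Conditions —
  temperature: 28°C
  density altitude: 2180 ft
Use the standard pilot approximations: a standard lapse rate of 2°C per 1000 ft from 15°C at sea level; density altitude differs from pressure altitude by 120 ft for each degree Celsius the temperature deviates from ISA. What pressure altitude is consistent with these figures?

500 ft

DA = PA + 120 × (OAT − (15 − 2·PA/1000)) = PA + 120·OAT − 1800 + 0.24·PA = 1.24·PA + 120·OAT − 1800.
So 1.24·PA = 2180 − 120 × 28 + 1800 = 620.
PA = 620 / 1.24 = 500 ft.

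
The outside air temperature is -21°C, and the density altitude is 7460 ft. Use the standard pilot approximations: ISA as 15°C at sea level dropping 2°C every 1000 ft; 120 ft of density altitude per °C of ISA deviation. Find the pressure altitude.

9500 ft

DA = PA + 120 × (OAT − (15 − 2·PA/1000)) = PA + 120·OAT − 1800 + 0.24·PA = 1.24·PA + 120·OAT − 1800.
So 1.24·PA = 7460 − 120 × (-21) + 1800 = 11780.
PA = 11780 / 1.24 = 9500 ft.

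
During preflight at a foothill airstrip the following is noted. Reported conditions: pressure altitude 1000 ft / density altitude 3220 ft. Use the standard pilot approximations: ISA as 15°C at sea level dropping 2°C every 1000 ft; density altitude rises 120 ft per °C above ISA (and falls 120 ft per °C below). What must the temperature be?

Density altitude − pressure altitude = 3220 − 1000 = +2220 ft.
At 120 ft/°C that is an ISA deviation of 2220/120 = +18.5°C.
ISA temperature at 1000 ft = 15 − 2 × (1000/1000) = 13°C.
OAT = ISA + deviation = 13 + (+18.5) = 31.5°C.

31.5°C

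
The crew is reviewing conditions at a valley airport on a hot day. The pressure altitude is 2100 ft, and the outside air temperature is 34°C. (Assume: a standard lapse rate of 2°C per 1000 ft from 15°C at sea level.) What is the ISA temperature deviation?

ISA temperature at 2100 ft = 15 − 2 × (2100/1000) = 10.8°C.
Deviation = OAT − ISA = 34 − 10.8 = +23.2°C.

ISA+23.2°C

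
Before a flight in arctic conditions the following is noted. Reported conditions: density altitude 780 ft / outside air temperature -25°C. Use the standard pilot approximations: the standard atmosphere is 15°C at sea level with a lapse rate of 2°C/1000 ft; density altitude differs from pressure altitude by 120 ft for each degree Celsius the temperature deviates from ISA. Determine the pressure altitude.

DA = PA + 120 × (OAT − (15 − 2·PA/1000)) = PA + 120·OAT − 1800 + 0.24·PA = 1.24·PA + 120·OAT − 1800.
So 1.24·PA = 780 − 120 × (-25) + 1800 = 5580.
PA = 5580 / 1.24 = 4500 ft.

4500 ft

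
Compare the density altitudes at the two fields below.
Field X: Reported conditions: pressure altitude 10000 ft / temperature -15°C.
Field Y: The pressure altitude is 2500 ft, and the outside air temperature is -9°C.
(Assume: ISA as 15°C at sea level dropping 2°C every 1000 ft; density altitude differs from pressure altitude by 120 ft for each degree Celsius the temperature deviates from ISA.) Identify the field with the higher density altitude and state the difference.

Field X: ISA temp = -5°C, deviation -10°C, DA = 10000 + 120 × (-10) = 8800 ft.
Field Y: ISA temp = 10°C, deviation -19°C, DA = 2500 + 120 × (-19) = 220 ft.
Field X is higher by 8800 − 220 = 8580 ft.

Field X by 8580 ft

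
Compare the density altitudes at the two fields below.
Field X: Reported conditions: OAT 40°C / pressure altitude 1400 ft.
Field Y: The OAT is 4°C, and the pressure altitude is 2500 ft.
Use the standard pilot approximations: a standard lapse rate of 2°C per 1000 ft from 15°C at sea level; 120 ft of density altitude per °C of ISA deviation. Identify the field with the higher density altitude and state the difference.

Field X by 2956 ft

Field X: ISA temp = 12.2°C, deviation +27.8°C, DA = 1400 + 120 × 27.8 = 4736 ft.
Field Y: ISA temp = 10°C, deviation -6°C, DA = 2500 + 120 × (-6) = 1780 ft.
Field X is higher by 4736 − 1780 = 2956 ft.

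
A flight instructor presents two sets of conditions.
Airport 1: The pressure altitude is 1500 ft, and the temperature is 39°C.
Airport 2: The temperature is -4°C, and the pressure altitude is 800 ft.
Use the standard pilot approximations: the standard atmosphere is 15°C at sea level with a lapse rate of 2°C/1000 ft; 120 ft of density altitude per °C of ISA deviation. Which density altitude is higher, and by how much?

Airport 1: ISA temp = 12°C, deviation +27°C, DA = 1500 + 120 × 27 = 4740 ft.
Airport 2: ISA temp = 13.4°C, deviation -17.4°C, DA = 800 + 120 × (-17.4) = -1288 ft.
Airport 1 is higher by 4740 − (-1288) = 6028 ft.

Airport 1 by 6028 ft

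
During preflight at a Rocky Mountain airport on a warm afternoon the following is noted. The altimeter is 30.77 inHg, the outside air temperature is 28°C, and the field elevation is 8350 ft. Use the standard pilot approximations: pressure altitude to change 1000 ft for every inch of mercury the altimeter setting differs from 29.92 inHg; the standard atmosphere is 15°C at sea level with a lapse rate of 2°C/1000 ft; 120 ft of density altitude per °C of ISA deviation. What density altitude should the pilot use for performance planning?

10860 ft

Pressure altitude = 8350 + (29.92 − 30.77) × 1000 = 8350 + (-850) = 7500 ft.
ISA temperature at 7500 ft = 15 − 2 × (7500/1000) = 0°C.
ISA deviation = 28 − 0 = +28°C.
Density altitude = 7500 + 120 × (28) = 10860 ft.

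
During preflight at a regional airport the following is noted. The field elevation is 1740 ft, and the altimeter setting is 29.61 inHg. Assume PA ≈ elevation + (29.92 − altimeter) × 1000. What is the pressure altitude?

2050 ft

Pressure correction = (29.92 − 29.61) × 1000 = +310 ft.
Pressure altitude = 1740 + (+310) = 2050 ft.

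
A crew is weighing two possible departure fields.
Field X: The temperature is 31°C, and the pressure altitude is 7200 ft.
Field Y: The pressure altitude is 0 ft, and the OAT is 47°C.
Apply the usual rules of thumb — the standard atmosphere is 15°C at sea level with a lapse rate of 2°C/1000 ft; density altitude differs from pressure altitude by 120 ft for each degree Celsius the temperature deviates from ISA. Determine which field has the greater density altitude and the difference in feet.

Field X: ISA temp = 0.6°C, deviation +30.4°C, DA = 7200 + 120 × 30.4 = 10848 ft.
Field Y: ISA temp = 15°C, deviation +32°C, DA = 0 + 120 × 32 = 3840 ft.
Field X is higher by 10848 − 3840 = 7008 ft.

Field X by 7008 ft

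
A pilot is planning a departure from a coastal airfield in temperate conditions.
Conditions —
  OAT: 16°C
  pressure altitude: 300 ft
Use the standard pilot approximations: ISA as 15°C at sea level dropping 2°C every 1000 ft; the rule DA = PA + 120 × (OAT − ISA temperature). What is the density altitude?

ISA temperature at 300 ft = 15 − 2 × (300/1000) = 14.4°C.
ISA deviation = 16 − 14.4 = +1.6°C.
Density altitude = 300 + 120 × (1.6) = 300 + (+192) = 492 ft.

492 ft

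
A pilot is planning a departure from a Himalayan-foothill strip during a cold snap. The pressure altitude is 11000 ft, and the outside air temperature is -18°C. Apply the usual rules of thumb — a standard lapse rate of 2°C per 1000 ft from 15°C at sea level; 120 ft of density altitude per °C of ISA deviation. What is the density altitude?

ISA temperature at 11000 ft = 15 − 2 × (11000/1000) = -7°C.
ISA deviation = -18 − (-7) = -11°C.
Density altitude = 11000 + 120 × (-11) = 11000 + (-1320) = 9680 ft.

9680 ft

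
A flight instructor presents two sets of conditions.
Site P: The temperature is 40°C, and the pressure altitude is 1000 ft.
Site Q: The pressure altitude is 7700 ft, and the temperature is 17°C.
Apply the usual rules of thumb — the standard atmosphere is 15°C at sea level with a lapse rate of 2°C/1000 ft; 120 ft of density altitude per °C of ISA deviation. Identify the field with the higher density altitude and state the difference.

Site Q by 5548 ft

Site P: ISA temp = 13°C, deviation +27°C, DA = 1000 + 120 × 27 = 4240 ft.
Site Q: ISA temp = -0.4°C, deviation +17.4°C, DA = 7700 + 120 × 17.4 = 9788 ft.
Site Q is higher by 9788 − 4240 = 5548 ft.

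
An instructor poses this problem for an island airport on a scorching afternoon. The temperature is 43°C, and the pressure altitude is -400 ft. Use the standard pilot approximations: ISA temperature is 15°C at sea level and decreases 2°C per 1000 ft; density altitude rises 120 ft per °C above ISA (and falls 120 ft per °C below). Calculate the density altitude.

ISA temperature at -400 ft = 15 − 2 × (-400/1000) = 15.8°C.
ISA deviation = 43 − 15.8 = +27.2°C.
Density altitude = -400 + 120 × (27.2) = -400 + (+3264) = 2864 ft.

2864 ft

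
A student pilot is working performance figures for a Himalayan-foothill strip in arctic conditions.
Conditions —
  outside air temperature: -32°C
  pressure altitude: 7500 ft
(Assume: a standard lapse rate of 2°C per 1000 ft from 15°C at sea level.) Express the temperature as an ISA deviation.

ISA-32°C

ISA temperature at 7500 ft = 15 − 2 × (7500/1000) = 0°C.
Deviation = OAT − ISA = -32 − 0 = -32°C.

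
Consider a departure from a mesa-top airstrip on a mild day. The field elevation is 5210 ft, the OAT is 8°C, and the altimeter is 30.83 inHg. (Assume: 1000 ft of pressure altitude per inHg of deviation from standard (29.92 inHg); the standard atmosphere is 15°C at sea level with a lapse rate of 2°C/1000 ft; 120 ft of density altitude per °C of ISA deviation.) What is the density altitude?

Pressure altitude = 5210 + (29.92 − 30.83) × 1000 = 5210 + (-910) = 4300 ft.
ISA temperature at 4300 ft = 15 − 2 × (4300/1000) = 6.4°C.
ISA deviation = 8 − 6.4 = +1.6°C.
Density altitude = 4300 + 120 × (1.6) = 4492 ft.

4492 ft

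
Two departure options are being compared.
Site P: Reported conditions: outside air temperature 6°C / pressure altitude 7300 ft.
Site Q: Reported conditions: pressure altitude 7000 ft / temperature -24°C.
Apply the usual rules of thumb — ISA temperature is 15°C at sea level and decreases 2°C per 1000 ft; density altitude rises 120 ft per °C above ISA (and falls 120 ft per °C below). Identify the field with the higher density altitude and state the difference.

Site P: ISA temp = 0.4°C, deviation +5.6°C, DA = 7300 + 120 × 5.6 = 7972 ft.
Site Q: ISA temp = 1°C, deviation -25°C, DA = 7000 + 120 × (-25) = 4000 ft.
Site P is higher by 7972 − 4000 = 3972 ft.

Site P by 3972 ft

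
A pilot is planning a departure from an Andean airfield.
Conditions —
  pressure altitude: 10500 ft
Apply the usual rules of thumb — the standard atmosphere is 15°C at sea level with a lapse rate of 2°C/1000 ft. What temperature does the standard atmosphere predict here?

-6°C

ISA temperature = 15 − 2 × (10500/1000) = 15 − 21 = -6°C.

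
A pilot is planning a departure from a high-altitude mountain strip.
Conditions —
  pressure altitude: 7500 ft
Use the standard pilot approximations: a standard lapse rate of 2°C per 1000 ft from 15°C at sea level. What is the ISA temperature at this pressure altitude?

0°C

ISA temperature = 15 − 2 × (7500/1000) = 15 − 15 = 0°C.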